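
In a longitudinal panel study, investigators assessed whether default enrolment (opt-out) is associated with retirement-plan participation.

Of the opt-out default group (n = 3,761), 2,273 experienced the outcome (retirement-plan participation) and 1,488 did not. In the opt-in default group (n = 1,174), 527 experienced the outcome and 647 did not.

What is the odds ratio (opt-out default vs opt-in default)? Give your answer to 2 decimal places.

1.88

From the description: a = 2273, b = 1488, c = 527, d = 647.
OR = (a·d)/(b·c) = (2273 × 647) / (1488 × 527) = 1470631 / 784176 = 1.87538
The odds of retirement-plan participation are about 1.88 times as high in the opt-out default group.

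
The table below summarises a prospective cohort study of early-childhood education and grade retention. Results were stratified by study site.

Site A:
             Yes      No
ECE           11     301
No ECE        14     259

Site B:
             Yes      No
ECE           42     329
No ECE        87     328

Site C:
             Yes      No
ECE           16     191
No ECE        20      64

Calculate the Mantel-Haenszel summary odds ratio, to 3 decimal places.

OR_MH = Σ(aᵢdᵢ/nᵢ) / Σ(bᵢcᵢ/nᵢ), where nᵢ is the stratum total.
Stratum 1 (Site A): n = 585; a·d/n = 11·259/585 = 4.8701; b·c/n = 301·14/585 = 7.2034
Stratum 2 (Site B): n = 786; a·d/n = 42·328/786 = 17.5267; b·c/n = 329·87/786 = 36.4160
Stratum 3 (Site C): n = 291; a·d/n = 16·64/291 = 3.5189; b·c/n = 191·20/291 = 13.1271
OR_MH = (4.8701 + 17.5267 + 3.5189) / (7.2034 + 36.4160 + 13.1271) = 25.9157 / 56.7466 = 0.45669

0.457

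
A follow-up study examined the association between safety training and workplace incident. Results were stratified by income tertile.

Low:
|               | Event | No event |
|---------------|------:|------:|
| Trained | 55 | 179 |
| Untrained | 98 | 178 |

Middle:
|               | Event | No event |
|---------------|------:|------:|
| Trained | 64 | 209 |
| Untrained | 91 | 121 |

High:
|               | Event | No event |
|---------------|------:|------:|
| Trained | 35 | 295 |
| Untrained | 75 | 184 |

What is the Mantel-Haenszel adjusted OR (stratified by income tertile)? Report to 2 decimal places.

OR_MH = Σ(aᵢdᵢ/nᵢ) / Σ(bᵢcᵢ/nᵢ), where nᵢ is the stratum total.
Stratum 1 (Low): n = 510; a·d/n = 55·178/510 = 19.1961; b·c/n = 179·98/510 = 34.3961
Stratum 2 (Middle): n = 485; a·d/n = 64·121/485 = 15.9670; b·c/n = 209·91/485 = 39.2144
Stratum 3 (High): n = 589; a·d/n = 35·184/589 = 10.9338; b·c/n = 295·75/589 = 37.5637
OR_MH = (19.1961 + 15.9670 + 10.9338) / (34.3961 + 39.2144 + 37.5637) = 46.0969 / 111.1742 = 0.41464

0.41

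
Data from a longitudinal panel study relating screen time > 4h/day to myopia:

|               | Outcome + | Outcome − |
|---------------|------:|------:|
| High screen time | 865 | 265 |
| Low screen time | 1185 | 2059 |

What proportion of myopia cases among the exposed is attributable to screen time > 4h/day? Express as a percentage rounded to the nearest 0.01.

Cells: a = 865, b = 265, c = 1185, d = 2059.
Risk in exposed = 865/1130 = 0.76549; risk in unexposed = 1185/3244 = 0.36529.
RR = 0.76549/0.36529 = 2.09556
AR% = (RR − 1)/RR × 100 = (2.09556 − 1)/2.09556 × 100 = 52.2801%

52.28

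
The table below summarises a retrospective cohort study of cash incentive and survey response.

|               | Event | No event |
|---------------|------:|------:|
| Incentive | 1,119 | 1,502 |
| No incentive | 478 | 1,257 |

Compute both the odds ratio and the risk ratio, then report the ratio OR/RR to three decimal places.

Cells: a = 1119, b = 1502, c = 478, d = 1257.
OR = (1119·1257)/(1502·478) = 1406583/717956 = 1.95915
Risk in exposed = 1119/2621 = 0.42694; risk in unexposed = 478/1735 = 0.27550; RR = 1.54965
OR/RR = 1.95915 / 1.54965 = 1.26425
The outcome is not rare, so the OR lies further from 1 than the RR.

1.264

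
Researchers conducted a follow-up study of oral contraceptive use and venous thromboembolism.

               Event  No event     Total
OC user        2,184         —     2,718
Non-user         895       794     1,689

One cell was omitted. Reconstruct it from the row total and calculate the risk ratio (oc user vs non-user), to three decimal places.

1.516

The missing cell is in the exposed row: 2718 − 2184 = 534.
So a = 2184, b = 534, c = 895, d = 794.
RR = [a/(a+b)] / [c/(c+d)] = (2184/2718) / (895/1689) = 0.80353/0.52990 = 1.51639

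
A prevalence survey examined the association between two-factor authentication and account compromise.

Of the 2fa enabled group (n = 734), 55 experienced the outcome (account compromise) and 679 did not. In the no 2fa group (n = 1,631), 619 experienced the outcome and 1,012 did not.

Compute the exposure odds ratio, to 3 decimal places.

0.132

From the description: a = 55, b = 679, c = 619, d = 1012.
OR = (a·d)/(b·c) = (55 × 1012) / (679 × 619) = 55660 / 420301 = 0.13243
Exposure is associated with lower odds of account compromise (OR = 0.13 < 1).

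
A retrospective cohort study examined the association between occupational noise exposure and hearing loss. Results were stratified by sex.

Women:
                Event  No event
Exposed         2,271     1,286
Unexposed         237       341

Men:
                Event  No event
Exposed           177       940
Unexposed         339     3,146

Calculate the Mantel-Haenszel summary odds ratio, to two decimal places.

2.16

OR_MH = Σ(aᵢdᵢ/nᵢ) / Σ(bᵢcᵢ/nᵢ), where nᵢ is the stratum total.
Stratum 1 (Women): n = 4135; a·d/n = 2271·341/4135 = 187.2820; b·c/n = 1286·237/4135 = 73.7079
Stratum 2 (Men): n = 4602; a·d/n = 177·3146/4602 = 121.0000; b·c/n = 940·339/4602 = 69.2438
OR_MH = (187.2820 + 121.0000) / (73.7079 + 69.2438) = 308.2820 / 142.9517 = 2.15655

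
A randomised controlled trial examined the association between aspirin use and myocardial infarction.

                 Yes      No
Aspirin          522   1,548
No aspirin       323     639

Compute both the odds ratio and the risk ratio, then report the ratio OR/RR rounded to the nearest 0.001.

Cells: a = 522, b = 1548, c = 323, d = 639.
OR = (522·639)/(1548·323) = 333558/500004 = 0.66711
Risk in exposed = 522/2070 = 0.25217; risk in unexposed = 323/962 = 0.33576; RR = 0.75106
OR/RR = 0.66711 / 0.75106 = 0.88823
The outcome is not rare, so the OR lies further from 1 than the RR.

0.888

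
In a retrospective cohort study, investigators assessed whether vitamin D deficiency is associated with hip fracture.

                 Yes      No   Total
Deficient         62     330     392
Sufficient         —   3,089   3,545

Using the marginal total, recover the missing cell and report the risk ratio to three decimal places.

The missing cell is in the unexposed row: 3545 − 3089 = 456.
So a = 62, b = 330, c = 456, d = 3089.
RR = [a/(a+b)] / [c/(c+d)] = (62/392) / (456/3545) = 0.15816/0.12863 = 1.22958

1.230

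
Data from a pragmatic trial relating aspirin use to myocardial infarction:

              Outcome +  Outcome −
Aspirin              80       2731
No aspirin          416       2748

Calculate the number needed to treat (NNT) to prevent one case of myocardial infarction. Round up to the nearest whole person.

Risk in treated group = 80/2811 = 0.02846; risk in control = 416/3164 = 0.13148.
Absolute risk reduction = 0.13148 − 0.02846 = 0.10302
NNT = 1 / ARR = 1 / 0.10302 = 9.707 → round up → 10

10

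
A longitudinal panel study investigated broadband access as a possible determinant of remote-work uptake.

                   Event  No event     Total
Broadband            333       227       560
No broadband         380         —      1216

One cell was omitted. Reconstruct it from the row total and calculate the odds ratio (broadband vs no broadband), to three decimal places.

The missing cell is in the unexposed row: 1216 − 380 = 836.
So a = 333, b = 227, c = 380, d = 836.
OR = (a·d)/(b·c) = (333 × 836) / (227 × 380) = 278388 / 86260 = 3.22731

3.227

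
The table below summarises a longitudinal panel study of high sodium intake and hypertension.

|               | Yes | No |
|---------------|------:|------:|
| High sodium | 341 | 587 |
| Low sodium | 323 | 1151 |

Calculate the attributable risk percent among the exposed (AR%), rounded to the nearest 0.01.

40.37

Cells: a = 341, b = 587, c = 323, d = 1151.
Risk in exposed = 341/928 = 0.36746; risk in unexposed = 323/1474 = 0.21913.
RR = 0.36746/0.21913 = 1.67688
AR% = (RR − 1)/RR × 100 = (1.67688 − 1)/1.67688 × 100 = 40.3654%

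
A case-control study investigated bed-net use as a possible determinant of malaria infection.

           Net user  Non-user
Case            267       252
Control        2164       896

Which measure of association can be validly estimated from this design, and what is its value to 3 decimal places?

Reading the table with exposure as columns: a = 267 (Net user, case), b = 2164 (Net user, non-case), c = 252 (Non-user, case), d = 896.
This is a case-control study: participants were sampled on outcome status, so risks in the source population cannot be estimated directly — relative risk is not valid here. The odds ratio is the appropriate measure.
OR = (a·d)/(b·c) = (267 × 896) / (2164 × 252) = 239232 / 545328 = 0.43869

0.439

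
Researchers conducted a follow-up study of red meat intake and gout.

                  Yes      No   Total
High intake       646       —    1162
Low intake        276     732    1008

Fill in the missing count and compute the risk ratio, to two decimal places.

The missing cell is in the exposed row: 1162 − 646 = 516.
So a = 646, b = 516, c = 276, d = 732.
RR = [a/(a+b)] / [c/(c+d)] = (646/1162) / (276/1008) = 0.55594/0.27381 = 2.03038

2.03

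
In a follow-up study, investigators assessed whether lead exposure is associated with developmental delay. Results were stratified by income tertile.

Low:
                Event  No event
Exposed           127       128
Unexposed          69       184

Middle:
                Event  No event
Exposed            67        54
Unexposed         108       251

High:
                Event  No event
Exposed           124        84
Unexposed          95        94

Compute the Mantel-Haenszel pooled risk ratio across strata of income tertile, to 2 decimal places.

1.54

RR_MH = Σ(aᵢ·n₀ᵢ/nᵢ) / Σ(cᵢ·n₁ᵢ/nᵢ), with n₁ᵢ = aᵢ+bᵢ (exposed), n₀ᵢ = cᵢ+dᵢ (unexposed), nᵢ = n₁ᵢ+n₀ᵢ.
Stratum 1 (Low): n₁ = 255, n₀ = 253, n = 508; a·n₀/n = 127·253/508 = 63.2500; c·n₁/n = 69·255/508 = 34.6358
Stratum 2 (Middle): n₁ = 121, n₀ = 359, n = 480; a·n₀/n = 67·359/480 = 50.1104; c·n₁/n = 108·121/480 = 27.2250
Stratum 3 (High): n₁ = 208, n₀ = 189, n = 397; a·n₀/n = 124·189/397 = 59.0327; c·n₁/n = 95·208/397 = 49.7733
RR_MH = (63.2500 + 50.1104 + 59.0327) / (34.6358 + 27.2250 + 49.7733) = 172.3932 / 111.6341 = 1.54427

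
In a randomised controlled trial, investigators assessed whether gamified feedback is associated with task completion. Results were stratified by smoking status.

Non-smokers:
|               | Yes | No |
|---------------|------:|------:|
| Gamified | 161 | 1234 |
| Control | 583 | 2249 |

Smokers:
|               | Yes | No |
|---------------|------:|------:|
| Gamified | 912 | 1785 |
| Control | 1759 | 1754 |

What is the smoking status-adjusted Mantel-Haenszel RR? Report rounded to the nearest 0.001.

RR_MH = Σ(aᵢ·n₀ᵢ/nᵢ) / Σ(cᵢ·n₁ᵢ/nᵢ), with n₁ᵢ = aᵢ+bᵢ (exposed), n₀ᵢ = cᵢ+dᵢ (unexposed), nᵢ = n₁ᵢ+n₀ᵢ.
Stratum 1 (Non-smokers): n₁ = 1395, n₀ = 2832, n = 4227; a·n₀/n = 161·2832/4227 = 107.8666; c·n₁/n = 583·1395/4227 = 192.4024
Stratum 2 (Smokers): n₁ = 2697, n₀ = 3513, n = 6210; a·n₀/n = 912·3513/6210 = 515.9188; c·n₁/n = 1759·2697/6210 = 763.9329
RR_MH = (107.8666 + 515.9188) / (192.4024 + 763.9329) = 623.7854 / 956.3353 = 0.65227

0.652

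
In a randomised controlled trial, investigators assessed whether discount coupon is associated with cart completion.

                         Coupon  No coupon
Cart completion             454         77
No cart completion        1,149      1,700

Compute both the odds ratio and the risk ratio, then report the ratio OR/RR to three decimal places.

Reading the table with exposure as columns: a = 454 (Coupon, case), b = 1149 (Coupon, non-case), c = 77 (No coupon, case), d = 1700.
OR = (454·1700)/(1149·77) = 771800/88473 = 8.72357
Risk in exposed = 454/1603 = 0.28322; risk in unexposed = 77/1777 = 0.04333; RR = 6.53611
OR/RR = 8.72357 / 6.53611 = 1.33467
The outcome is not rare, so the OR lies further from 1 than the RR.

1.335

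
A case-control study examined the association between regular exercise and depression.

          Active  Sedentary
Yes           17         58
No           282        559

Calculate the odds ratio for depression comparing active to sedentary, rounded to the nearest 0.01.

0.58

Reading the table with exposure as columns: a = 17 (Active, case), b = 282 (Active, non-case), c = 58 (Sedentary, case), d = 559.
OR = (a·d)/(b·c) = (17 × 559) / (282 × 58) = 9503 / 16356 = 0.58101
Exposure is associated with lower odds of depression (OR = 0.58 < 1).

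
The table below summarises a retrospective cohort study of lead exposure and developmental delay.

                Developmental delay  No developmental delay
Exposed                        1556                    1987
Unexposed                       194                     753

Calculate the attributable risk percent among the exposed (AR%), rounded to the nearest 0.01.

53.35

Cells: a = 1556, b = 1987, c = 194, d = 753.
Risk in exposed = 1556/3543 = 0.43918; risk in unexposed = 194/947 = 0.20486.
RR = 0.43918/0.20486 = 2.14381
AR% = (RR − 1)/RR × 100 = (2.14381 − 1)/2.14381 × 100 = 53.3541%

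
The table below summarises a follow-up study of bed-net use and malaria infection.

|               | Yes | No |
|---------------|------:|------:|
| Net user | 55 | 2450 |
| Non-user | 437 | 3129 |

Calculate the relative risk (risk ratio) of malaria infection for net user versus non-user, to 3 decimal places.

Cells: a = 55, b = 2450, c = 437, d = 3129.
Risk in exposed = 55/2505 = 0.02196; risk in unexposed = 437/3566 = 0.12255.
RR = 0.02196 / 0.12255 = 0.17917
The risk is 82% lower among the exposed than among the unexposed.

0.179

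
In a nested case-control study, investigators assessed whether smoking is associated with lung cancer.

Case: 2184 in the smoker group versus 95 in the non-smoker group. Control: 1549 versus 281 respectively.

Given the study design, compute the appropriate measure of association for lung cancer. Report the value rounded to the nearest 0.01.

4.17

From the description: a = 2184, b = 1549, c = 95, d = 281.
This is a nested case-control study: participants were sampled on outcome status, so risks in the source population cannot be estimated directly — relative risk is not valid here. The odds ratio is the appropriate measure.
OR = (a·d)/(b·c) = (2184 × 281) / (1549 × 95) = 613704 / 147155 = 4.17046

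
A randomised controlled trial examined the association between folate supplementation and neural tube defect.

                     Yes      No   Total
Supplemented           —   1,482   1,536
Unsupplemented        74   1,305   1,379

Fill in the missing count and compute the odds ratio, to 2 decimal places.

0.64

The missing cell is in the exposed row: 1536 − 1482 = 54.
So a = 54, b = 1482, c = 74, d = 1305.
OR = (a·d)/(b·c) = (54 × 1305) / (1482 × 74) = 70470 / 109668 = 0.64258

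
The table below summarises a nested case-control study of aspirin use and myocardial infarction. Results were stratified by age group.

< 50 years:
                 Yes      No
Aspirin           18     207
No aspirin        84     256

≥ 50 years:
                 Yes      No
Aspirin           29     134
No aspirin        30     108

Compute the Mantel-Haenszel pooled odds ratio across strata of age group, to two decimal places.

OR_MH = Σ(aᵢdᵢ/nᵢ) / Σ(bᵢcᵢ/nᵢ), where nᵢ is the stratum total.
Stratum 1 (< 50 years): n = 565; a·d/n = 18·256/565 = 8.1558; b·c/n = 207·84/565 = 30.7752
Stratum 2 (≥ 50 years): n = 301; a·d/n = 29·108/301 = 10.4053; b·c/n = 134·30/301 = 13.3555
OR_MH = (8.1558 + 10.4053) / (30.7752 + 13.3555) = 18.5611 / 44.1307 = 0.42059

0.42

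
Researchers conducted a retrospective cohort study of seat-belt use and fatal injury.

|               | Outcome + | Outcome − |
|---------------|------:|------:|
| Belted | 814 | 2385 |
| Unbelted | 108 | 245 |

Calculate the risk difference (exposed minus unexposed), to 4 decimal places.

-0.0515

Cells: a = 814, b = 2385, c = 108, d = 245.
Risk in exposed = 814/3199 = 0.254455; risk in unexposed = 108/353 = 0.305949.
Risk difference = 0.254455 − 0.305949 = -0.051494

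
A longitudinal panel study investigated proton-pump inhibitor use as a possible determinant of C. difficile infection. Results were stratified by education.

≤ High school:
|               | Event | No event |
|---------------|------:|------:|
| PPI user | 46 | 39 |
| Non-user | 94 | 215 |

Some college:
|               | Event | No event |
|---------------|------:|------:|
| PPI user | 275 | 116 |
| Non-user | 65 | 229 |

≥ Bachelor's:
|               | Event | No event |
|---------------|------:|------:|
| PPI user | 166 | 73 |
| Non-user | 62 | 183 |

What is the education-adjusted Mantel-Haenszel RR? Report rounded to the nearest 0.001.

RR_MH = Σ(aᵢ·n₀ᵢ/nᵢ) / Σ(cᵢ·n₁ᵢ/nᵢ), with n₁ᵢ = aᵢ+bᵢ (exposed), n₀ᵢ = cᵢ+dᵢ (unexposed), nᵢ = n₁ᵢ+n₀ᵢ.
Stratum 1 (≤ High school): n₁ = 85, n₀ = 309, n = 394; a·n₀/n = 46·309/394 = 36.0761; c·n₁/n = 94·85/394 = 20.2792
Stratum 2 (Some college): n₁ = 391, n₀ = 294, n = 685; a·n₀/n = 275·294/685 = 118.0292; c·n₁/n = 65·391/685 = 37.1022
Stratum 3 (≥ Bachelor's): n₁ = 239, n₀ = 245, n = 484; a·n₀/n = 166·245/484 = 84.0289; c·n₁/n = 62·239/484 = 30.6157
RR_MH = (36.0761 + 118.0292 + 84.0289) / (20.2792 + 37.1022 + 30.6157) = 238.1343 / 87.9971 = 2.70616

2.706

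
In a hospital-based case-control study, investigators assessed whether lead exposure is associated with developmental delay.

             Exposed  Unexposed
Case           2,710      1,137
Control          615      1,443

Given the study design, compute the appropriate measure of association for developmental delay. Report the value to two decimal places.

5.59

Reading the table with exposure as columns: a = 2710 (Exposed, case), b = 615 (Exposed, non-case), c = 1137 (Unexposed, case), d = 1443.
This is a hospital-based case-control study: participants were sampled on outcome status, so risks in the source population cannot be estimated directly — relative risk is not valid here. The odds ratio is the appropriate measure.
OR = (a·d)/(b·c) = (2710 × 1443) / (615 × 1137) = 3910530 / 699255 = 5.59242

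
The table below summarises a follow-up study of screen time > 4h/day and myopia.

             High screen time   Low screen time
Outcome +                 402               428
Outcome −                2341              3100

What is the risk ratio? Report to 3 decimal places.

1.208

Reading the table with exposure as columns: a = 402 (High screen time, case), b = 2341 (High screen time, non-case), c = 428 (Low screen time, case), d = 3100.
Risk in exposed = 402/2743 = 0.14655; risk in unexposed = 428/3528 = 0.12132.
RR = 0.14655 / 0.12132 = 1.20805
The risk among the exposed is 1.21 times that among the unexposed.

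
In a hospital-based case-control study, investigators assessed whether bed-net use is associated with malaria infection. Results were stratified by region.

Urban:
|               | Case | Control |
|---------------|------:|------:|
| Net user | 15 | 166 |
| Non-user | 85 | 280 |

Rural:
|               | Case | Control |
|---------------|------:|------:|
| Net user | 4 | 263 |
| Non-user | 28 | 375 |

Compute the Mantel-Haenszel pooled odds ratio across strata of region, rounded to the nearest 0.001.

0.270

OR_MH = Σ(aᵢdᵢ/nᵢ) / Σ(bᵢcᵢ/nᵢ), where nᵢ is the stratum total.
Stratum 1 (Urban): n = 546; a·d/n = 15·280/546 = 7.6923; b·c/n = 166·85/546 = 25.8425
Stratum 2 (Rural): n = 670; a·d/n = 4·375/670 = 2.2388; b·c/n = 263·28/670 = 10.9910
OR_MH = (7.6923 + 2.2388) / (25.8425 + 10.9910) = 9.9311 / 36.8335 = 0.26962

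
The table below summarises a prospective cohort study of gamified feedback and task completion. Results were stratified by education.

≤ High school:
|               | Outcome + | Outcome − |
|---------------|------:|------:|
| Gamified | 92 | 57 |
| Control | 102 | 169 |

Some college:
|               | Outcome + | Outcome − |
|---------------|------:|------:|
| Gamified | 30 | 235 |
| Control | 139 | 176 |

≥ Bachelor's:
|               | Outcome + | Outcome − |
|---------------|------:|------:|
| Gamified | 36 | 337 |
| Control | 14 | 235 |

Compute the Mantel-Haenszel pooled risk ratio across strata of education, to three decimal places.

RR_MH = Σ(aᵢ·n₀ᵢ/nᵢ) / Σ(cᵢ·n₁ᵢ/nᵢ), with n₁ᵢ = aᵢ+bᵢ (exposed), n₀ᵢ = cᵢ+dᵢ (unexposed), nᵢ = n₁ᵢ+n₀ᵢ.
Stratum 1 (≤ High school): n₁ = 149, n₀ = 271, n = 420; a·n₀/n = 92·271/420 = 59.3619; c·n₁/n = 102·149/420 = 36.1857
Stratum 2 (Some college): n₁ = 265, n₀ = 315, n = 580; a·n₀/n = 30·315/580 = 16.2931; c·n₁/n = 139·265/580 = 63.5086
Stratum 3 (≥ Bachelor's): n₁ = 373, n₀ = 249, n = 622; a·n₀/n = 36·249/622 = 14.4116; c·n₁/n = 14·373/622 = 8.3955
RR_MH = (59.3619 + 16.2931 + 14.4116) / (36.1857 + 63.5086 + 8.3955) = 90.0666 / 108.0898 = 0.83326

0.833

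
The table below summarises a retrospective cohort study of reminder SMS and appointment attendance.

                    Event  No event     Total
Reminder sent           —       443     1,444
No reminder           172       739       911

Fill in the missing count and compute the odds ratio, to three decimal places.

The missing cell is in the exposed row: 1444 − 443 = 1001.
So a = 1001, b = 443, c = 172, d = 739.
OR = (a·d)/(b·c) = (1001 × 739) / (443 × 172) = 739739 / 76196 = 9.70837

9.708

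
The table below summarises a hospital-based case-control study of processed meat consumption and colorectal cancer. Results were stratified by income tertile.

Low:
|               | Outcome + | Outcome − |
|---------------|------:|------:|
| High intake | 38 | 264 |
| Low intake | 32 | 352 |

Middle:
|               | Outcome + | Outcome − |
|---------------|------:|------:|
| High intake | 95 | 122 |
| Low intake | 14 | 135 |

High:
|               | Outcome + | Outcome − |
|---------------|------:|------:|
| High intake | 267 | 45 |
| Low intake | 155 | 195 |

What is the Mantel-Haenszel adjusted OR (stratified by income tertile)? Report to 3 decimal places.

OR_MH = Σ(aᵢdᵢ/nᵢ) / Σ(bᵢcᵢ/nᵢ), where nᵢ is the stratum total.
Stratum 1 (Low): n = 686; a·d/n = 38·352/686 = 19.4985; b·c/n = 264·32/686 = 12.3149
Stratum 2 (Middle): n = 366; a·d/n = 95·135/366 = 35.0410; b·c/n = 122·14/366 = 4.6667
Stratum 3 (High): n = 662; a·d/n = 267·195/662 = 78.6480; b·c/n = 45·155/662 = 10.5363
OR_MH = (19.4985 + 35.0410 + 78.6480) / (12.3149 + 4.6667 + 10.5363) = 133.1876 / 27.5178 = 4.84005

4.840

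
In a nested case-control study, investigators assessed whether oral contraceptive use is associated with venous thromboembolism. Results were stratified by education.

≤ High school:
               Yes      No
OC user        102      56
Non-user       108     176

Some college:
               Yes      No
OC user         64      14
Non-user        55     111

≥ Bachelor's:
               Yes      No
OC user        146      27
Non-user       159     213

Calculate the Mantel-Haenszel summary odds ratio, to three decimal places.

5.130

OR_MH = Σ(aᵢdᵢ/nᵢ) / Σ(bᵢcᵢ/nᵢ), where nᵢ is the stratum total.
Stratum 1 (≤ High school): n = 442; a·d/n = 102·176/442 = 40.6154; b·c/n = 56·108/442 = 13.6833
Stratum 2 (Some college): n = 244; a·d/n = 64·111/244 = 29.1148; b·c/n = 14·55/244 = 3.1557
Stratum 3 (≥ Bachelor's): n = 545; a·d/n = 146·213/545 = 57.0606; b·c/n = 27·159/545 = 7.8771
OR_MH = (40.6154 + 29.1148 + 57.0606) / (13.6833 + 3.1557 + 7.8771) = 126.7907 / 24.7161 = 5.12989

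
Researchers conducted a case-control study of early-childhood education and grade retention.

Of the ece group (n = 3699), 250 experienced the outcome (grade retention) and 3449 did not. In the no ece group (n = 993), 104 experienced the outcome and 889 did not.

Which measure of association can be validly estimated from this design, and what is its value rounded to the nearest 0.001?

From the description: a = 250, b = 3449, c = 104, d = 889.
This is a case-control study: participants were sampled on outcome status, so risks in the source population cannot be estimated directly — relative risk is not valid here. The odds ratio is the appropriate measure.
OR = (a·d)/(b·c) = (250 × 889) / (3449 × 104) = 222250 / 358696 = 0.61961

0.620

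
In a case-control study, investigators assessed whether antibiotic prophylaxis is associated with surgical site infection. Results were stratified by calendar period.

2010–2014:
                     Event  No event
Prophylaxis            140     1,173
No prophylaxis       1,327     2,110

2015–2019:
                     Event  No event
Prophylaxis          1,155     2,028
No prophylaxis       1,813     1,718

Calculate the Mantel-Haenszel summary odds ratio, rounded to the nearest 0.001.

0.409

OR_MH = Σ(aᵢdᵢ/nᵢ) / Σ(bᵢcᵢ/nᵢ), where nᵢ is the stratum total.
Stratum 1 (2010–2014): n = 4750; a·d/n = 140·2110/4750 = 62.1895; b·c/n = 1173·1327/4750 = 327.6992
Stratum 2 (2015–2019): n = 6714; a·d/n = 1155·1718/6714 = 295.5451; b·c/n = 2028·1813/6714 = 547.6265
OR_MH = (62.1895 + 295.5451) / (327.6992 + 547.6265) = 357.7346 / 875.3256 = 0.40869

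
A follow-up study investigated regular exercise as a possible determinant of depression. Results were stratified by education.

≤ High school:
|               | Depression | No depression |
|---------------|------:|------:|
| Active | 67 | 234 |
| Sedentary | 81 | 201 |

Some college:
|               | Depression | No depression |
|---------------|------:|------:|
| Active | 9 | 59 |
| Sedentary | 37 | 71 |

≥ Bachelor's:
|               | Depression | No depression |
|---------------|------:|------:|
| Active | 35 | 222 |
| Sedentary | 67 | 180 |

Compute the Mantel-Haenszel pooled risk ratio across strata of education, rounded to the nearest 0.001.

RR_MH = Σ(aᵢ·n₀ᵢ/nᵢ) / Σ(cᵢ·n₁ᵢ/nᵢ), with n₁ᵢ = aᵢ+bᵢ (exposed), n₀ᵢ = cᵢ+dᵢ (unexposed), nᵢ = n₁ᵢ+n₀ᵢ.
Stratum 1 (≤ High school): n₁ = 301, n₀ = 282, n = 583; a·n₀/n = 67·282/583 = 32.4082; c·n₁/n = 81·301/583 = 41.8199
Stratum 2 (Some college): n₁ = 68, n₀ = 108, n = 176; a·n₀/n = 9·108/176 = 5.5227; c·n₁/n = 37·68/176 = 14.2955
Stratum 3 (≥ Bachelor's): n₁ = 257, n₀ = 247, n = 504; a·n₀/n = 35·247/504 = 17.1528; c·n₁/n = 67·257/504 = 34.1647
RR_MH = (32.4082 + 5.5227 + 17.1528) / (41.8199 + 14.2955 + 34.1647) = 55.0837 / 90.2800 = 0.61014

0.610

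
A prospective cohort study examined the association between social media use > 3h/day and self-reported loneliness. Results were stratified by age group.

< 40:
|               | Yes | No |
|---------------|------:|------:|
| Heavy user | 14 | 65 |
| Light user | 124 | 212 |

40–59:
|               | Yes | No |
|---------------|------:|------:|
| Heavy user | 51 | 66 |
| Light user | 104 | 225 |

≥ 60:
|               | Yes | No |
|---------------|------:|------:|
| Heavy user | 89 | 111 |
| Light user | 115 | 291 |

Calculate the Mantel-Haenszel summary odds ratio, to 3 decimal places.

OR_MH = Σ(aᵢdᵢ/nᵢ) / Σ(bᵢcᵢ/nᵢ), where nᵢ is the stratum total.
Stratum 1 (< 40): n = 415; a·d/n = 14·212/415 = 7.1518; b·c/n = 65·124/415 = 19.4217
Stratum 2 (40–59): n = 446; a·d/n = 51·225/446 = 25.7287; b·c/n = 66·104/446 = 15.3901
Stratum 3 (≥ 60): n = 606; a·d/n = 89·291/606 = 42.7376; b·c/n = 111·115/606 = 21.0644
OR_MH = (7.1518 + 25.7287 + 42.7376) / (19.4217 + 15.3901 + 21.0644) = 75.6181 / 55.8762 = 1.35332

1.353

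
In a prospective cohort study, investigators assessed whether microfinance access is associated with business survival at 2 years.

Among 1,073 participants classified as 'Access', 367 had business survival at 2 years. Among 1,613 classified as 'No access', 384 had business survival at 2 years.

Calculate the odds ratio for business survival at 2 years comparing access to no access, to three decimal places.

1.664

From the description: a = 367, b = 706, c = 384, d = 1229.
OR = (a·d)/(b·c) = (367 × 1229) / (706 × 384) = 451043 / 271104 = 1.66373
The odds of business survival at 2 years are about 1.66 times as high in the access group.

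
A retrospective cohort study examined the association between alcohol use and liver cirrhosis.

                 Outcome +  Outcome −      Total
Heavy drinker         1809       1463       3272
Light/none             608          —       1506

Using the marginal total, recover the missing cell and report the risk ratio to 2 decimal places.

1.37

The missing cell is in the unexposed row: 1506 − 608 = 898.
So a = 1809, b = 1463, c = 608, d = 898.
RR = [a/(a+b)] / [c/(c+d)] = (1809/3272) / (608/1506) = 0.55287/0.40372 = 1.36945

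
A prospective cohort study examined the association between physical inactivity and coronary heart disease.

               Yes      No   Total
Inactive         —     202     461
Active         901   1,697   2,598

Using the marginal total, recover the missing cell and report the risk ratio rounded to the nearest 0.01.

1.62

The missing cell is in the exposed row: 461 − 202 = 259.
So a = 259, b = 202, c = 901, d = 1697.
RR = [a/(a+b)] / [c/(c+d)] = (259/461) / (901/2598) = 0.56182/0.34681 = 1.61999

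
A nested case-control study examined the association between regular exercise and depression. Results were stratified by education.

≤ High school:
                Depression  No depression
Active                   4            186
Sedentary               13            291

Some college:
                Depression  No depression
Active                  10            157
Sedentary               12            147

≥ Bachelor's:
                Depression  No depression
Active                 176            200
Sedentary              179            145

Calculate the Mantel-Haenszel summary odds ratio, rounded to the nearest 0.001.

OR_MH = Σ(aᵢdᵢ/nᵢ) / Σ(bᵢcᵢ/nᵢ), where nᵢ is the stratum total.
Stratum 1 (≤ High school): n = 494; a·d/n = 4·291/494 = 2.3563; b·c/n = 186·13/494 = 4.8947
Stratum 2 (Some college): n = 326; a·d/n = 10·147/326 = 4.5092; b·c/n = 157·12/326 = 5.7791
Stratum 3 (≥ Bachelor's): n = 700; a·d/n = 176·145/700 = 36.4571; b·c/n = 200·179/700 = 51.1429
OR_MH = (2.3563 + 4.5092 + 36.4571) / (4.8947 + 5.7791 + 51.1429) = 43.3226 / 61.8167 = 0.70082

0.701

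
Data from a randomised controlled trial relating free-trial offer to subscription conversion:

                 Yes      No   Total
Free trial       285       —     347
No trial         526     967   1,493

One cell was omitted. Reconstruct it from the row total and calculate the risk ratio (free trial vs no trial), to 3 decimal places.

2.331

The missing cell is in the exposed row: 347 − 285 = 62.
So a = 285, b = 62, c = 526, d = 967.
RR = [a/(a+b)] / [c/(c+d)] = (285/347) / (526/1493) = 0.82133/0.35231 = 2.33125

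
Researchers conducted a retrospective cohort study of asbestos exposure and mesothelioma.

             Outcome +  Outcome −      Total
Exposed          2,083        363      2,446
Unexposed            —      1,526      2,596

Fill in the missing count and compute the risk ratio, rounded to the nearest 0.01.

The missing cell is in the unexposed row: 2596 − 1526 = 1070.
So a = 2083, b = 363, c = 1070, d = 1526.
RR = [a/(a+b)] / [c/(c+d)] = (2083/2446) / (1070/2596) = 0.85159/0.41217 = 2.06611

2.07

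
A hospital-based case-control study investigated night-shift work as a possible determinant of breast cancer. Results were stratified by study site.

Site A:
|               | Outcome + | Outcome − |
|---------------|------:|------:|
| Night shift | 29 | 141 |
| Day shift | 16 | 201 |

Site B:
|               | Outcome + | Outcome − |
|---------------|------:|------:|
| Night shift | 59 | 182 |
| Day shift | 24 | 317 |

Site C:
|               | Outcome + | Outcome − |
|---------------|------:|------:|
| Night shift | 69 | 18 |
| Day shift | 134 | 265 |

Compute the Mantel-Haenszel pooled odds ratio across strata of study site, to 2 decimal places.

OR_MH = Σ(aᵢdᵢ/nᵢ) / Σ(bᵢcᵢ/nᵢ), where nᵢ is the stratum total.
Stratum 1 (Site A): n = 387; a·d/n = 29·201/387 = 15.0620; b·c/n = 141·16/387 = 5.8295
Stratum 2 (Site B): n = 582; a·d/n = 59·317/582 = 32.1357; b·c/n = 182·24/582 = 7.5052
Stratum 3 (Site C): n = 486; a·d/n = 69·265/486 = 37.6235; b·c/n = 18·134/486 = 4.9630
OR_MH = (15.0620 + 32.1357 + 37.6235) / (5.8295 + 7.5052 + 4.9630) = 84.8212 / 18.2976 = 4.63565

4.64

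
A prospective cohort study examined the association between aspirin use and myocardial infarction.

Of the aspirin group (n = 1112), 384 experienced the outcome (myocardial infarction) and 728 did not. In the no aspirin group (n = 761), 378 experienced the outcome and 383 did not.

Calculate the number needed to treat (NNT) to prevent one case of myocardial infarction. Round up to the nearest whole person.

Risk in treated group = 384/1112 = 0.34532; risk in control = 378/761 = 0.49671.
Absolute risk reduction = 0.49671 − 0.34532 = 0.15139
NNT = 1 / ARR = 1 / 0.15139 = 6.605 → round up → 7

7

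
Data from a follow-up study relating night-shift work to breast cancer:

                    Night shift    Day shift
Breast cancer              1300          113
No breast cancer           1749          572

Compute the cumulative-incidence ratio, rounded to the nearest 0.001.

Reading the table with exposure as columns: a = 1300 (Night shift, case), b = 1749 (Night shift, non-case), c = 113 (Day shift, case), d = 572.
Risk in exposed = 1300/3049 = 0.42637; risk in unexposed = 113/685 = 0.16496.
RR = 0.42637 / 0.16496 = 2.58463
The risk among the exposed is 2.58 times that among the unexposed.

2.585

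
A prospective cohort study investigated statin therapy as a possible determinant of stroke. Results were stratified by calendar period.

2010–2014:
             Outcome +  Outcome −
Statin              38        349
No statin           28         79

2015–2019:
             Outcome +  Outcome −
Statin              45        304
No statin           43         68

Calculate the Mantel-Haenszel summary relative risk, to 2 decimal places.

0.35

RR_MH = Σ(aᵢ·n₀ᵢ/nᵢ) / Σ(cᵢ·n₁ᵢ/nᵢ), with n₁ᵢ = aᵢ+bᵢ (exposed), n₀ᵢ = cᵢ+dᵢ (unexposed), nᵢ = n₁ᵢ+n₀ᵢ.
Stratum 1 (2010–2014): n₁ = 387, n₀ = 107, n = 494; a·n₀/n = 38·107/494 = 8.2308; c·n₁/n = 28·387/494 = 21.9352
Stratum 2 (2015–2019): n₁ = 349, n₀ = 111, n = 460; a·n₀/n = 45·111/460 = 10.8587; c·n₁/n = 43·349/460 = 32.6239
RR_MH = (8.2308 + 10.8587) / (21.9352 + 32.6239) = 19.0895 / 54.5591 = 0.34989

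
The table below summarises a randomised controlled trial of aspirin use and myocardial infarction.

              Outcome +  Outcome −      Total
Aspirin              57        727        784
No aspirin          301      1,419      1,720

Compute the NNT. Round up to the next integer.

10

Risk in treated group = 57/784 = 0.07270; risk in control = 301/1720 = 0.17500.
Absolute risk reduction = 0.17500 − 0.07270 = 0.10230
NNT = 1 / ARR = 1 / 0.10230 = 9.776 → round up → 10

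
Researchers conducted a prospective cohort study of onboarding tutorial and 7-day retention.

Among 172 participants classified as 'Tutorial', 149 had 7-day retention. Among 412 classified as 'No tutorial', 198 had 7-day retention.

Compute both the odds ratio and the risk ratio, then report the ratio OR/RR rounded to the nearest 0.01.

From the description: a = 149, b = 23, c = 198, d = 214.
OR = (149·214)/(23·198) = 31886/4554 = 7.00176
Risk in exposed = 149/172 = 0.86628; risk in unexposed = 198/412 = 0.48058; RR = 1.80256
OR/RR = 7.00176 / 1.80256 = 3.88434
The outcome is not rare, so the OR lies further from 1 than the RR.

3.88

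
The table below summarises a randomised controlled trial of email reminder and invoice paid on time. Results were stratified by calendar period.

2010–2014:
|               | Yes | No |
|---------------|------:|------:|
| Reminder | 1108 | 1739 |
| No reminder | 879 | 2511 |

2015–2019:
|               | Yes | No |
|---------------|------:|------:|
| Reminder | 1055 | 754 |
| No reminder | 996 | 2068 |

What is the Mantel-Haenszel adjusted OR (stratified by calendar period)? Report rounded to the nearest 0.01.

2.24

OR_MH = Σ(aᵢdᵢ/nᵢ) / Σ(bᵢcᵢ/nᵢ), where nᵢ is the stratum total.
Stratum 1 (2010–2014): n = 6237; a·d/n = 1108·2511/6237 = 446.0779; b·c/n = 1739·879/6237 = 245.0827
Stratum 2 (2015–2019): n = 4873; a·d/n = 1055·2068/4873 = 447.7201; b·c/n = 754·996/4873 = 154.1112
OR_MH = (446.0779 + 447.7201) / (245.0827 + 154.1112) = 893.7980 / 399.1940 = 2.23901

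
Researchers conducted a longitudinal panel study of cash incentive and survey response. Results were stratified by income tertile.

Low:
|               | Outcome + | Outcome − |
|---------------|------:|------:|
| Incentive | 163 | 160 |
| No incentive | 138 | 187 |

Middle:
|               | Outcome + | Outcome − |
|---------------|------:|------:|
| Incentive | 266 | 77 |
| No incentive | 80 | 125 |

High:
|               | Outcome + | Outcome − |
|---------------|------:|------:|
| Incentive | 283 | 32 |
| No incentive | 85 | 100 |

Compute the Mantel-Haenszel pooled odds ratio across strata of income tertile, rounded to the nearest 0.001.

OR_MH = Σ(aᵢdᵢ/nᵢ) / Σ(bᵢcᵢ/nᵢ), where nᵢ is the stratum total.
Stratum 1 (Low): n = 648; a·d/n = 163·187/648 = 47.0386; b·c/n = 160·138/648 = 34.0741
Stratum 2 (Middle): n = 548; a·d/n = 266·125/548 = 60.6752; b·c/n = 77·80/548 = 11.2409
Stratum 3 (High): n = 500; a·d/n = 283·100/500 = 56.6000; b·c/n = 32·85/500 = 5.4400
OR_MH = (47.0386 + 60.6752 + 56.6000) / (34.0741 + 11.2409 + 5.4400) = 164.3138 / 50.7549 = 3.23739

3.237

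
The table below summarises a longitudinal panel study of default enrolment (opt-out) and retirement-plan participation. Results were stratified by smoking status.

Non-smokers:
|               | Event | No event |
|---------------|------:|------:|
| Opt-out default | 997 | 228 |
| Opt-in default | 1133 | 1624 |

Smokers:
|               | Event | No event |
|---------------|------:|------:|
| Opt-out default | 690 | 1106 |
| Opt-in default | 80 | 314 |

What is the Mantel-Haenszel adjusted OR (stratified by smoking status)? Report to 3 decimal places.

4.802

OR_MH = Σ(aᵢdᵢ/nᵢ) / Σ(bᵢcᵢ/nᵢ), where nᵢ is the stratum total.
Stratum 1 (Non-smokers): n = 3982; a·d/n = 997·1624/3982 = 406.6118; b·c/n = 228·1133/3982 = 64.8729
Stratum 2 (Smokers): n = 2190; a·d/n = 690·314/2190 = 98.9315; b·c/n = 1106·80/2190 = 40.4018
OR_MH = (406.6118 + 98.9315) / (64.8729 + 40.4018) = 505.5433 / 105.2748 = 4.80213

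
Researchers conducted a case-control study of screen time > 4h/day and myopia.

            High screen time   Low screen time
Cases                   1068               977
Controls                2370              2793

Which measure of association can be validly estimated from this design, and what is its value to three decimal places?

1.288

Reading the table with exposure as columns: a = 1068 (High screen time, case), b = 2370 (High screen time, non-case), c = 977 (Low screen time, case), d = 2793.
This is a case-control study: participants were sampled on outcome status, so risks in the source population cannot be estimated directly — relative risk is not valid here. The odds ratio is the appropriate measure.
OR = (a·d)/(b·c) = (1068 × 2793) / (2370 × 977) = 2982924 / 2315490 = 1.28825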